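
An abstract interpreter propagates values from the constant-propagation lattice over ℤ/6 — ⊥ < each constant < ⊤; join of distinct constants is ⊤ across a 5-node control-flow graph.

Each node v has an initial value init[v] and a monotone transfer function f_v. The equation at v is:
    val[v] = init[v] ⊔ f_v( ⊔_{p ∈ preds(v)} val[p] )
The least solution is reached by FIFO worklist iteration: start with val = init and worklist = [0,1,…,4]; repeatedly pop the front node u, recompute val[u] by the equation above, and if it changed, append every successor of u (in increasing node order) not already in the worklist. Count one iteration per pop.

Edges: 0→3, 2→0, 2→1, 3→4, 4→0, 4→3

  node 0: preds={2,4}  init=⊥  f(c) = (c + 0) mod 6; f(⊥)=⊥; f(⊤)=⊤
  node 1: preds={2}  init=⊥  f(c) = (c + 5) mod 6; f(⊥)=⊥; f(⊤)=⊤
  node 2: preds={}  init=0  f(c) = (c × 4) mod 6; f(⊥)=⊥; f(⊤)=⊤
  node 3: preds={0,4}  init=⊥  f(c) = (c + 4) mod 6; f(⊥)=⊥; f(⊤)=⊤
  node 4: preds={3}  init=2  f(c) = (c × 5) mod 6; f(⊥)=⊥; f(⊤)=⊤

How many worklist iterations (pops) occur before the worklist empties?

7

Worklist (7 pops):
  #1 pop 0: in=⊤ → ⊤ (was ⊥); enqueue []
  #2 pop 1: in=0 → 5 (was ⊥); enqueue []
  #3 pop 2: in=⊥ → 0 (no change)
  #4 pop 3: in=⊤ → ⊤ (was ⊥); enqueue []
  #5 pop 4: in=⊤ → ⊤ (was 2); enqueue [0,3]
  #6 pop 0: in=⊤ → ⊤ (no change)
  #7 pop 3: in=⊤ → ⊤ (no change)

Fixpoint:
  val[0] = ⊤
  val[1] = 5
  val[2] = 0
  val[3] = ⊤
  val[4] = ⊤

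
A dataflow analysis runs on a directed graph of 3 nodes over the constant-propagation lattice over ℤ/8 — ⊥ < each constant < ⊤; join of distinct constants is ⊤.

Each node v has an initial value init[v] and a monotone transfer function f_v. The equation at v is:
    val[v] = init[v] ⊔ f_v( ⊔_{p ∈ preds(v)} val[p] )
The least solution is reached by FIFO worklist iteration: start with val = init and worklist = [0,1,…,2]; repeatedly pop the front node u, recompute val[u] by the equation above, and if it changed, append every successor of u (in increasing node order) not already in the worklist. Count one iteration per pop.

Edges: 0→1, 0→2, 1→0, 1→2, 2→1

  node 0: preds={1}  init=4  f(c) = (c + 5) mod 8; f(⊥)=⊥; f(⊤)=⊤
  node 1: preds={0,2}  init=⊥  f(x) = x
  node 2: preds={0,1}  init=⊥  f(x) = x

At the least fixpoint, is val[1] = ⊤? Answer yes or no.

Iteration log — 8 steps:
  step 1. node 0  ⊔preds=⊥  new=4  stable
  step 2. node 1  ⊔preds=4  new=4  old=⊥  +wl: 0
  step 3. node 2  ⊔preds=4  new=4  old=⊥  +wl: 1
  step 4. node 0  ⊔preds=4  new=⊤  old=4  +wl: 2
  step 5. node 1  ⊔preds=⊤  new=⊤  old=4  +wl: 0
  step 6. node 2  ⊔preds=⊤  new=⊤  old=4  +wl: 1
  step 7. node 0  ⊔preds=⊤  new=⊤  stable
  step 8. node 1  ⊔preds=⊤  new=⊤  stable

Least fixpoint reached:
  node 0: ⊤
  node 1: ⊤
  node 2: ⊤

yes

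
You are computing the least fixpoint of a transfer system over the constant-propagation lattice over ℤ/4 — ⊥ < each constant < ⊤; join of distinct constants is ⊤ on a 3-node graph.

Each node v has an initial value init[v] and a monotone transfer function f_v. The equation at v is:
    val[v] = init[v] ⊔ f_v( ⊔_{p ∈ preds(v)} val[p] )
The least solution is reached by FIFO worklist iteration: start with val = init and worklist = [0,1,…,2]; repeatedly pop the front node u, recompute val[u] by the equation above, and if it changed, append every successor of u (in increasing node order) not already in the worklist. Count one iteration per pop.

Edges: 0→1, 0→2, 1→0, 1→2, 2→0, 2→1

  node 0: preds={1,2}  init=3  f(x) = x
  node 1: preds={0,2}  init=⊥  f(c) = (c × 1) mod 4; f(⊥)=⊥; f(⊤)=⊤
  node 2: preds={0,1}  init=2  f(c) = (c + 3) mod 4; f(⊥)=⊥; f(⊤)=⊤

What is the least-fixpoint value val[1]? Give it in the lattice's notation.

⊤

Trace (5 dequeues):
  [1] u=0 | in 2 | out ⊤ | prev 3 | push {}
  [2] u=1 | in ⊤ | out ⊤ | prev ⊥ | push {0}
  [3] u=2 | in ⊤ | out ⊤ | prev 2 | push {1}
  [4] u=0 | in ⊤ | out ⊤ | ==
  [5] u=1 | in ⊤ | out ⊤ | ==

Converged values:
  [0] ⊤
  [1] ⊤
  [2] ⊤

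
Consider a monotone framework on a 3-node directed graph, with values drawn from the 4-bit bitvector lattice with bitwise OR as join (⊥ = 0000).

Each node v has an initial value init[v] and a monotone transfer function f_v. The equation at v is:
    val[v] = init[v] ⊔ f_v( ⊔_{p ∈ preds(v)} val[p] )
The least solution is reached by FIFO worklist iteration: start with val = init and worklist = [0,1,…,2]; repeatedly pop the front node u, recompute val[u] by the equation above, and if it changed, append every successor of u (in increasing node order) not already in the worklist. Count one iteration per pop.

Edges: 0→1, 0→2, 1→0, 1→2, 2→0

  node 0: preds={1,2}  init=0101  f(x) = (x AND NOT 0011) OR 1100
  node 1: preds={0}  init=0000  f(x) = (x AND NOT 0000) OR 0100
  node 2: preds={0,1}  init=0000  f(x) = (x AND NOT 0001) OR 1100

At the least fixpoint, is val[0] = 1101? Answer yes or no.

Worklist (4 pops):
  #1 pop 0: in=0000 → 1101 (was 0101); enqueue []
  #2 pop 1: in=1101 → 1101 (was 0000); enqueue [0]
  #3 pop 2: in=1101 → 1100 (was 0000); enqueue []
  #4 pop 0: in=1101 → 1101 (no change)

Fixpoint:
  val[0] = 1101
  val[1] = 1101
  val[2] = 1100

yes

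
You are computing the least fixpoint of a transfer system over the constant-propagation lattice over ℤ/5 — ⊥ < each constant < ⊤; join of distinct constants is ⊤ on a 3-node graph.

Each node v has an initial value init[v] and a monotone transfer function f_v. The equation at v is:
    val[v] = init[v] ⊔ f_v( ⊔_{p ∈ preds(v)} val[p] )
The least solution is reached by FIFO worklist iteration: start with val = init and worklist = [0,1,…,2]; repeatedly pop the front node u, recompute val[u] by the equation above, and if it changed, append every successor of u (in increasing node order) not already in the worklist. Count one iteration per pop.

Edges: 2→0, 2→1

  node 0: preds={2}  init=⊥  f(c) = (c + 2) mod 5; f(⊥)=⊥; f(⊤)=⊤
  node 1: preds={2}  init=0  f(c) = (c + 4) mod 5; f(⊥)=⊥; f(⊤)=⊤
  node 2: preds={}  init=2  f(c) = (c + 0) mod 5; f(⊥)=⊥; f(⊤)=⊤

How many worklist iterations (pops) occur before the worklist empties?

Trace (3 dequeues):
  [1] u=0 | in 2 | out 4 | prev ⊥ | push {}
  [2] u=1 | in 2 | out ⊤ | prev 0 | push {}
  [3] u=2 | in ⊥ | out 2 | ==

Converged values:
  [0] 4
  [1] ⊤
  [2] 2

3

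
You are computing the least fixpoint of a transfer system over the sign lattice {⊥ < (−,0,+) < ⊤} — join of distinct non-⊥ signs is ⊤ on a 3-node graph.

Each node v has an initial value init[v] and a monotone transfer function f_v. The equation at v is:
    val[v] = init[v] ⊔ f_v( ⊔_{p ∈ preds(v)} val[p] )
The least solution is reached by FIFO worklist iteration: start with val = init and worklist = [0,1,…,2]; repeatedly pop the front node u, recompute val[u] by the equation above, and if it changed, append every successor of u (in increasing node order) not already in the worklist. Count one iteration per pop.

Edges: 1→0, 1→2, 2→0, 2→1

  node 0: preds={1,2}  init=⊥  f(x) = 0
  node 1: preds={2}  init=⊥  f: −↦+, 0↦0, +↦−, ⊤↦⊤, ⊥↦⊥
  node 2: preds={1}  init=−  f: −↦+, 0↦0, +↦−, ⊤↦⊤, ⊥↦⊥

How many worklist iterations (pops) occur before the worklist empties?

Worklist (4 pops):
  #1 pop 0: in=− → 0 (was ⊥); enqueue []
  #2 pop 1: in=− → + (was ⊥); enqueue [0]
  #3 pop 2: in=+ → − (no change)
  #4 pop 0: in=⊤ → 0 (no change)

Fixpoint:
  val[0] = 0
  val[1] = +
  val[2] = −

4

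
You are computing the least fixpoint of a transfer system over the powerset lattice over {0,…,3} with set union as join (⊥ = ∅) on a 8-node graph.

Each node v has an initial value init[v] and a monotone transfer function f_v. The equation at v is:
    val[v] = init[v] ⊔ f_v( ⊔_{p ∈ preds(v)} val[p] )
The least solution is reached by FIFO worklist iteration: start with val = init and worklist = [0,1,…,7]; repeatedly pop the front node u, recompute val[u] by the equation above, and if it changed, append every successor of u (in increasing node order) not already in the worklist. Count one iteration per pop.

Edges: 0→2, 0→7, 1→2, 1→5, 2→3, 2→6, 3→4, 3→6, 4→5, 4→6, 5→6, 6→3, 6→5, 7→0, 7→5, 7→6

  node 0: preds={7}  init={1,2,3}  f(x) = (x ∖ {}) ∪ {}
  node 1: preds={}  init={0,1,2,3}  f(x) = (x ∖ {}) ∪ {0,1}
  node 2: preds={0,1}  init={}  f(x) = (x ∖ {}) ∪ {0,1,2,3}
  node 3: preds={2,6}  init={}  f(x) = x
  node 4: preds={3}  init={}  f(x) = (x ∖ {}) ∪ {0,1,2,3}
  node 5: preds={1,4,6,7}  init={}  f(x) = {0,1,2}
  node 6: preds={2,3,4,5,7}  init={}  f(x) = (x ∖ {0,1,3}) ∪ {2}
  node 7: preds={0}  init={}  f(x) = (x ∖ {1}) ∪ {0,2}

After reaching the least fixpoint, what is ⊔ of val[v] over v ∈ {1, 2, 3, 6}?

Iteration log — 14 steps:
  step 1. node 0  ⊔preds={}  new={1,2,3}  stable
  step 2. node 1  ⊔preds={}  new={0,1,2,3}  stable
  step 3. node 2  ⊔preds={0,1,2,3}  new={0,1,2,3}  old={}  +wl: 
  step 4. node 3  ⊔preds={0,1,2,3}  new={0,1,2,3}  old={}  +wl: 
  step 5. node 4  ⊔preds={0,1,2,3}  new={0,1,2,3}  old={}  +wl: 
  step 6. node 5  ⊔preds={0,1,2,3}  new={0,1,2}  old={}  +wl: 
  step 7. node 6  ⊔preds={0,1,2,3}  new={2}  old={}  +wl: 3,5
  step 8. node 7  ⊔preds={1,2,3}  new={0,2,3}  old={}  +wl: 0,6
  step 9. node 3  ⊔preds={0,1,2,3}  new={0,1,2,3}  stable
  step 10. node 5  ⊔preds={0,1,2,3}  new={0,1,2}  stable
  step 11. node 0  ⊔preds={0,2,3}  new={0,1,2,3}  old={1,2,3}  +wl: 2,7
  step 12. node 6  ⊔preds={0,1,2,3}  new={2}  stable
  step 13. node 2  ⊔preds={0,1,2,3}  new={0,1,2,3}  stable
  step 14. node 7  ⊔preds={0,1,2,3}  new={0,2,3}  stable

Least fixpoint reached:
  node 0: {0,1,2,3}
  node 1: {0,1,2,3}
  node 2: {0,1,2,3}
  node 3: {0,1,2,3}
  node 4: {0,1,2,3}
  node 5: {0,1,2}
  node 6: {2}
  node 7: {0,2,3}

{0,1,2,3}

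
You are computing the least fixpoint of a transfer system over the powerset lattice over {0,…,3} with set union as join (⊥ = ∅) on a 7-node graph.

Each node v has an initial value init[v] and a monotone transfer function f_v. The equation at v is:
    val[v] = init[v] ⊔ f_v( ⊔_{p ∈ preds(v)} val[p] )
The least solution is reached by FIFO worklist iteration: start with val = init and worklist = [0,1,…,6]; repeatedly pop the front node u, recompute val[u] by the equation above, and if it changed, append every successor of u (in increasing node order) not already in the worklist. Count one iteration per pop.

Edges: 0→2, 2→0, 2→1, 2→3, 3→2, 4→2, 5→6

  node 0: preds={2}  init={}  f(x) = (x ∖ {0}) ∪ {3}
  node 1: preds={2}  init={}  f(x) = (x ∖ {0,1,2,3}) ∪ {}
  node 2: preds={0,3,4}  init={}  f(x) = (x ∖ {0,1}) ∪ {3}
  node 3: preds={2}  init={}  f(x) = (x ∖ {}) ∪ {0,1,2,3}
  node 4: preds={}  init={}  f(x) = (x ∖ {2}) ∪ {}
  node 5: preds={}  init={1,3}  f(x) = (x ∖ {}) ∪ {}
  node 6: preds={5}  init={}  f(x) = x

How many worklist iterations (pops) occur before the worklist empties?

14

Trace (14 dequeues):
  [1] u=0 | in {} | out {3} | prev {} | push {}
  [2] u=1 | in {} | out {} | ==
  [3] u=2 | in {3} | out {3} | prev {} | push {0,1}
  [4] u=3 | in {3} | out {0,1,2,3} | prev {} | push {2}
  [5] u=4 | in {} | out {} | ==
  [6] u=5 | in {} | out {1,3} | ==
  [7] u=6 | in {1,3} | out {1,3} | prev {} | push {}
  [8] u=0 | in {3} | out {3} | ==
  [9] u=1 | in {3} | out {} | ==
  [10] u=2 | in {0,1,2,3} | out {2,3} | prev {3} | push {0,1,3}
  [11] u=0 | in {2,3} | out {2,3} | prev {3} | push {2}
  [12] u=1 | in {2,3} | out {} | ==
  [13] u=3 | in {2,3} | out {0,1,2,3} | ==
  [14] u=2 | in {0,1,2,3} | out {2,3} | ==

Converged values:
  [0] {2,3}
  [1] {}
  [2] {2,3}
  [3] {0,1,2,3}
  [4] {}
  [5] {1,3}
  [6] {1,3}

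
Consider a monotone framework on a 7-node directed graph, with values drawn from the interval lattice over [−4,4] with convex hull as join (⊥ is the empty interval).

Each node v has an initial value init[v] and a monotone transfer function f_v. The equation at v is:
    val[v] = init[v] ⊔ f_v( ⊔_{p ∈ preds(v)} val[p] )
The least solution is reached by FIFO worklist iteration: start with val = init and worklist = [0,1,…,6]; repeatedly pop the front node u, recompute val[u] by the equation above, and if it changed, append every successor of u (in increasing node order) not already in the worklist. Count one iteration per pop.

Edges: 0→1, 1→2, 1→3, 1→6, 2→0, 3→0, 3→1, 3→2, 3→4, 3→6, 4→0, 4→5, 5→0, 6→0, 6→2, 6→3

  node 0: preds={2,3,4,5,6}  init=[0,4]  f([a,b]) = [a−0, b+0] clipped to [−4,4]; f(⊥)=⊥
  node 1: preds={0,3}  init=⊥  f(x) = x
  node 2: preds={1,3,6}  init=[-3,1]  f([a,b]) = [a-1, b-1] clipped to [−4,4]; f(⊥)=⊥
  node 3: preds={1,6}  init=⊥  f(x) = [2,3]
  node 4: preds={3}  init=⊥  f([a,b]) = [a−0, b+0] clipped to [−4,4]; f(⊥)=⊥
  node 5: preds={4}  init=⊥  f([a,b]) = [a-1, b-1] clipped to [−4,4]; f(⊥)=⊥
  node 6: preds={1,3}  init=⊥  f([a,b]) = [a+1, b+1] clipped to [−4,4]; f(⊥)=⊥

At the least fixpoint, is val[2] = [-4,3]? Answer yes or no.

Worklist (15 pops):
  #1 pop 0: in=[-3,1] → [-3,4] (was [0,4]); enqueue []
  #2 pop 1: in=[-3,4] → [-3,4] (was ⊥); enqueue []
  #3 pop 2: in=[-3,4] → [-4,3] (was [-3,1]); enqueue [0]
  #4 pop 3: in=[-3,4] → [2,3] (was ⊥); enqueue [1,2]
  #5 pop 4: in=[2,3] → [2,3] (was ⊥); enqueue []
  #6 pop 5: in=[2,3] → [1,2] (was ⊥); enqueue []
  #7 pop 6: in=[-3,4] → [-2,4] (was ⊥); enqueue [3]
  #8 pop 0: in=[-4,4] → [-4,4] (was [-3,4]); enqueue []
  #9 pop 1: in=[-4,4] → [-4,4] (was [-3,4]); enqueue [6]
  #10 pop 2: in=[-4,4] → [-4,3] (no change)
  #11 pop 3: in=[-4,4] → [2,3] (no change)
  #12 pop 6: in=[-4,4] → [-3,4] (was [-2,4]); enqueue [0,2,3]
  #13 pop 0: in=[-4,4] → [-4,4] (no change)
  #14 pop 2: in=[-4,4] → [-4,3] (no change)
  #15 pop 3: in=[-4,4] → [2,3] (no change)

Fixpoint:
  val[0] = [-4,4]
  val[1] = [-4,4]
  val[2] = [-4,3]
  val[3] = [2,3]
  val[4] = [2,3]
  val[5] = [1,2]
  val[6] = [-3,4]

yes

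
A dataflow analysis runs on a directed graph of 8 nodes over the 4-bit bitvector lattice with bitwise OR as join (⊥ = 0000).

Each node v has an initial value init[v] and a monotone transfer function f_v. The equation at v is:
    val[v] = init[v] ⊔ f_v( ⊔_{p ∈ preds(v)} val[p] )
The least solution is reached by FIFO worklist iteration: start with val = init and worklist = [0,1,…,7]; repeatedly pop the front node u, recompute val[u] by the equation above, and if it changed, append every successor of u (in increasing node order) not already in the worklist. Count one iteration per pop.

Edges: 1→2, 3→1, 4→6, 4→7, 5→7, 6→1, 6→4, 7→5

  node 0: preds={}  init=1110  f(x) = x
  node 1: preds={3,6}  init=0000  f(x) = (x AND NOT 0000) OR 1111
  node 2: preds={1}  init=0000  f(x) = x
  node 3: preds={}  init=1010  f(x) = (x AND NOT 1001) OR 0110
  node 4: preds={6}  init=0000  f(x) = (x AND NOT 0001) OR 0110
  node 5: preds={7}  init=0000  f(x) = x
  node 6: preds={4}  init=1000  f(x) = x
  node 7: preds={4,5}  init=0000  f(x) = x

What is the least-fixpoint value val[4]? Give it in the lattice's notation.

1110

Trace (12 dequeues):
  [1] u=0 | in 0000 | out 1110 | ==
  [2] u=1 | in 1010 | out 1111 | prev 0000 | push {}
  [3] u=2 | in 1111 | out 1111 | prev 0000 | push {}
  [4] u=3 | in 0000 | out 1110 | prev 1010 | push {1}
  [5] u=4 | in 1000 | out 1110 | prev 0000 | push {}
  [6] u=5 | in 0000 | out 0000 | ==
  [7] u=6 | in 1110 | out 1110 | prev 1000 | push {4}
  [8] u=7 | in 1110 | out 1110 | prev 0000 | push {5}
  [9] u=1 | in 1110 | out 1111 | ==
  [10] u=4 | in 1110 | out 1110 | ==
  [11] u=5 | in 1110 | out 1110 | prev 0000 | push {7}
  [12] u=7 | in 1110 | out 1110 | ==

Converged values:
  [0] 1110
  [1] 1111
  [2] 1111
  [3] 1110
  [4] 1110
  [5] 1110
  [6] 1110
  [7] 1110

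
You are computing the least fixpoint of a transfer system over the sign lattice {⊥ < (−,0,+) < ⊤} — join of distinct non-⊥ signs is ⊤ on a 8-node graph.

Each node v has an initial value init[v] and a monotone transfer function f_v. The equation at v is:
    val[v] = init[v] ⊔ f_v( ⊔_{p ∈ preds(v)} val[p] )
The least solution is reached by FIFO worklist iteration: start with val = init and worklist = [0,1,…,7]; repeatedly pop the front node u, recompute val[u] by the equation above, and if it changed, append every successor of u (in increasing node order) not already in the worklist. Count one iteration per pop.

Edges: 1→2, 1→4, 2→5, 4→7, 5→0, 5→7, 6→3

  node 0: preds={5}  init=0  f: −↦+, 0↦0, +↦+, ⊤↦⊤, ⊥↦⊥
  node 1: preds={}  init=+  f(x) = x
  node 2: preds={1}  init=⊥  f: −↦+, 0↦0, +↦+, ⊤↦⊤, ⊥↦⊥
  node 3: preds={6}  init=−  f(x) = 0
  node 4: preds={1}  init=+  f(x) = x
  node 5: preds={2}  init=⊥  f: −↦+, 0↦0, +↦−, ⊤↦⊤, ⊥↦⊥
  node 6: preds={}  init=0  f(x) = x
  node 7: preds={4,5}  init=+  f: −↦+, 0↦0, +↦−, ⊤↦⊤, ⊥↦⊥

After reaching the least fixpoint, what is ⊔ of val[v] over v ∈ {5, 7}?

⊤

Worklist (9 pops):
  #1 pop 0: in=⊥ → 0 (no change)
  #2 pop 1: in=⊥ → + (no change)
  #3 pop 2: in=+ → + (was ⊥); enqueue []
  #4 pop 3: in=0 → ⊤ (was −); enqueue []
  #5 pop 4: in=+ → + (no change)
  #6 pop 5: in=+ → − (was ⊥); enqueue [0]
  #7 pop 6: in=⊥ → 0 (no change)
  #8 pop 7: in=⊤ → ⊤ (was +); enqueue []
  #9 pop 0: in=− → ⊤ (was 0); enqueue []

Fixpoint:
  val[0] = ⊤
  val[1] = +
  val[2] = +
  val[3] = ⊤
  val[4] = +
  val[5] = −
  val[6] = 0
  val[7] = ⊤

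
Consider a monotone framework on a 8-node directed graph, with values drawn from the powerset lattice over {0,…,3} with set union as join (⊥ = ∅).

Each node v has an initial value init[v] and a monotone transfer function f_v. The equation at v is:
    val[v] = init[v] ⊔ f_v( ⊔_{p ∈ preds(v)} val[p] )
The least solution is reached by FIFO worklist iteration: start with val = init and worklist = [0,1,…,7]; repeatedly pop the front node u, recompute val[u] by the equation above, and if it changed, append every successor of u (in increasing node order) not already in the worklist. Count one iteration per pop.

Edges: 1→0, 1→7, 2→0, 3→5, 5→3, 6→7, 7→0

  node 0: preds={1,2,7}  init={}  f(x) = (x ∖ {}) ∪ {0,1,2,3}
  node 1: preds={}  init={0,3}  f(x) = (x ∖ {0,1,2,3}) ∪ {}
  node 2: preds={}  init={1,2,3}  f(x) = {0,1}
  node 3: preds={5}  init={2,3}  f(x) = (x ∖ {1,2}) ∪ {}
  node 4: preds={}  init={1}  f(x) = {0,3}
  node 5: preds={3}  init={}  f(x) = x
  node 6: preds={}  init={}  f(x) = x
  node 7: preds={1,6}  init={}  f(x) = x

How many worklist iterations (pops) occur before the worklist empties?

Worklist (10 pops):
  #1 pop 0: in={0,1,2,3} → {0,1,2,3} (was {}); enqueue []
  #2 pop 1: in={} → {0,3} (no change)
  #3 pop 2: in={} → {0,1,2,3} (was {1,2,3}); enqueue [0]
  #4 pop 3: in={} → {2,3} (no change)
  #5 pop 4: in={} → {0,1,3} (was {1}); enqueue []
  #6 pop 5: in={2,3} → {2,3} (was {}); enqueue [3]
  #7 pop 6: in={} → {} (no change)
  #8 pop 7: in={0,3} → {0,3} (was {}); enqueue []
  #9 pop 0: in={0,1,2,3} → {0,1,2,3} (no change)
  #10 pop 3: in={2,3} → {2,3} (no change)

Fixpoint:
  val[0] = {0,1,2,3}
  val[1] = {0,3}
  val[2] = {0,1,2,3}
  val[3] = {2,3}
  val[4] = {0,1,3}
  val[5] = {2,3}
  val[6] = {}
  val[7] = {0,3}

10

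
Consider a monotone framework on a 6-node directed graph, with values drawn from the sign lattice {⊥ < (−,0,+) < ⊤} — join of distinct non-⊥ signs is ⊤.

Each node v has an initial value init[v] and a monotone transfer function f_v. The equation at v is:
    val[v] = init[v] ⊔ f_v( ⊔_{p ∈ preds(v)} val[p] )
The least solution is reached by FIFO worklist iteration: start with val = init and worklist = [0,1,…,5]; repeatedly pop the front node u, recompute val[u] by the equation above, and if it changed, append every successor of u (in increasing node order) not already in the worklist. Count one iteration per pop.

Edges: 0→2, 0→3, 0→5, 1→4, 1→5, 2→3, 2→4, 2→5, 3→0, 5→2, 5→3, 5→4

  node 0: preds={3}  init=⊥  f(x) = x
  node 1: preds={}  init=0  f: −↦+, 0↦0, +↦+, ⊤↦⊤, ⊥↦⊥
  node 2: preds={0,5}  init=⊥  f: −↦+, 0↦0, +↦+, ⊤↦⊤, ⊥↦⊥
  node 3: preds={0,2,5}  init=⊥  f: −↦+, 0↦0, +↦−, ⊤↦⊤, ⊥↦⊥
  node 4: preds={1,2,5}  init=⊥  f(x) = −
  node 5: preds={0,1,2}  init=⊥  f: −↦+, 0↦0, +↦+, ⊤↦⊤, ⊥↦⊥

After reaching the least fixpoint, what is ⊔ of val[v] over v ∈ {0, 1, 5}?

0

Trace (14 dequeues):
  [1] u=0 | in ⊥ | out ⊥ | ==
  [2] u=1 | in ⊥ | out 0 | ==
  [3] u=2 | in ⊥ | out ⊥ | ==
  [4] u=3 | in ⊥ | out ⊥ | ==
  [5] u=4 | in 0 | out − | prev ⊥ | push {}
  [6] u=5 | in 0 | out 0 | prev ⊥ | push {2,3,4}
  [7] u=2 | in 0 | out 0 | prev ⊥ | push {5}
  [8] u=3 | in 0 | out 0 | prev ⊥ | push {0}
  [9] u=4 | in 0 | out − | ==
  [10] u=5 | in 0 | out 0 | ==
  [11] u=0 | in 0 | out 0 | prev ⊥ | push {2,3,5}
  [12] u=2 | in 0 | out 0 | ==
  [13] u=3 | in 0 | out 0 | ==
  [14] u=5 | in 0 | out 0 | ==

Converged values:
  [0] 0
  [1] 0
  [2] 0
  [3] 0
  [4] −
  [5] 0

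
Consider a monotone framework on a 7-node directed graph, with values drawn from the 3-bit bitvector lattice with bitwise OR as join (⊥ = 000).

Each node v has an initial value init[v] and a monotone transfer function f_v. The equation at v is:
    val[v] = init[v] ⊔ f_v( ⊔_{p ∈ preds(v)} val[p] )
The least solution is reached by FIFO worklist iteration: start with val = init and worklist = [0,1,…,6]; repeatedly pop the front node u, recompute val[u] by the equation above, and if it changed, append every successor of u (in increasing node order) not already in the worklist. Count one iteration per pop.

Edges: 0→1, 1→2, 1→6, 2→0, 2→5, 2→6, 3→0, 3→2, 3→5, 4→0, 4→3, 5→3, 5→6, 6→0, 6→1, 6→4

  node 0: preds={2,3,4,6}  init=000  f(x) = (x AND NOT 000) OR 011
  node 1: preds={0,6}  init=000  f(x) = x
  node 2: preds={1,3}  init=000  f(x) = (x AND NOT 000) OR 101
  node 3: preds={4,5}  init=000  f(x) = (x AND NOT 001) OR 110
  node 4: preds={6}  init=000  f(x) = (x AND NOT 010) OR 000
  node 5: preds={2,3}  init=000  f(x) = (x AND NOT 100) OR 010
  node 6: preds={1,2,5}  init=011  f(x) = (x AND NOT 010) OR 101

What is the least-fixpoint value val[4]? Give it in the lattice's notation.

Iteration log — 16 steps:
  step 1. node 0  ⊔preds=011  new=011  old=000  +wl: 
  step 2. node 1  ⊔preds=011  new=011  old=000  +wl: 
  step 3. node 2  ⊔preds=011  new=111  old=000  +wl: 0
  step 4. node 3  ⊔preds=000  new=110  old=000  +wl: 2
  step 5. node 4  ⊔preds=011  new=001  old=000  +wl: 3
  step 6. node 5  ⊔preds=111  new=011  old=000  +wl: 
  step 7. node 6  ⊔preds=111  new=111  old=011  +wl: 1,4
  step 8. node 0  ⊔preds=111  new=111  old=011  +wl: 
  step 9. node 2  ⊔preds=111  new=111  stable
  step 10. node 3  ⊔preds=011  new=110  stable
  step 11. node 1  ⊔preds=111  new=111  old=011  +wl: 2,6
  step 12. node 4  ⊔preds=111  new=101  old=001  +wl: 0,3
  step 13. node 2  ⊔preds=111  new=111  stable
  step 14. node 6  ⊔preds=111  new=111  stable
  step 15. node 0  ⊔preds=111  new=111  stable
  step 16. node 3  ⊔preds=111  new=110  stable

Least fixpoint reached:
  node 0: 111
  node 1: 111
  node 2: 111
  node 3: 110
  node 4: 101
  node 5: 011
  node 6: 111

101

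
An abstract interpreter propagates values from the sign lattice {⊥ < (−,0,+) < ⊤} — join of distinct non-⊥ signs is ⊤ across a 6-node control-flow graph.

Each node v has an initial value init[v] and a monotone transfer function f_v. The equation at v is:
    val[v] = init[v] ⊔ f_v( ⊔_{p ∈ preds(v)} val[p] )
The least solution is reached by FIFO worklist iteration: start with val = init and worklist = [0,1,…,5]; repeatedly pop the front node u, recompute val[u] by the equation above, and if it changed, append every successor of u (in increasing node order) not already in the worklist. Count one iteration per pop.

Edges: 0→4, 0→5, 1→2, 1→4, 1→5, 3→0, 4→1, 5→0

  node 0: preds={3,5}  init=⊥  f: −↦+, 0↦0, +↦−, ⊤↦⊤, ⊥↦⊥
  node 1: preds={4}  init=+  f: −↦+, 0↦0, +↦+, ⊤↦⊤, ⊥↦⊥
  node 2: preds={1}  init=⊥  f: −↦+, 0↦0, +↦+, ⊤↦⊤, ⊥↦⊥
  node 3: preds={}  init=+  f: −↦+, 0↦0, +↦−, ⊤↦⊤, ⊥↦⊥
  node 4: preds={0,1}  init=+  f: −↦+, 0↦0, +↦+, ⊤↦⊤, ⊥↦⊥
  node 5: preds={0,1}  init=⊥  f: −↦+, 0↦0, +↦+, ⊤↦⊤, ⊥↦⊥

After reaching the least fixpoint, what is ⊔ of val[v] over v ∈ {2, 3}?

⊤

Trace (11 dequeues):
  [1] u=0 | in + | out − | prev ⊥ | push {}
  [2] u=1 | in + | out + | ==
  [3] u=2 | in + | out + | prev ⊥ | push {}
  [4] u=3 | in ⊥ | out + | ==
  [5] u=4 | in ⊤ | out ⊤ | prev + | push {1}
  [6] u=5 | in ⊤ | out ⊤ | prev ⊥ | push {0}
  [7] u=1 | in ⊤ | out ⊤ | prev + | push {2,4,5}
  [8] u=0 | in ⊤ | out ⊤ | prev − | push {}
  [9] u=2 | in ⊤ | out ⊤ | prev + | push {}
  [10] u=4 | in ⊤ | out ⊤ | ==
  [11] u=5 | in ⊤ | out ⊤ | ==

Converged values:
  [0] ⊤
  [1] ⊤
  [2] ⊤
  [3] +
  [4] ⊤
  [5] ⊤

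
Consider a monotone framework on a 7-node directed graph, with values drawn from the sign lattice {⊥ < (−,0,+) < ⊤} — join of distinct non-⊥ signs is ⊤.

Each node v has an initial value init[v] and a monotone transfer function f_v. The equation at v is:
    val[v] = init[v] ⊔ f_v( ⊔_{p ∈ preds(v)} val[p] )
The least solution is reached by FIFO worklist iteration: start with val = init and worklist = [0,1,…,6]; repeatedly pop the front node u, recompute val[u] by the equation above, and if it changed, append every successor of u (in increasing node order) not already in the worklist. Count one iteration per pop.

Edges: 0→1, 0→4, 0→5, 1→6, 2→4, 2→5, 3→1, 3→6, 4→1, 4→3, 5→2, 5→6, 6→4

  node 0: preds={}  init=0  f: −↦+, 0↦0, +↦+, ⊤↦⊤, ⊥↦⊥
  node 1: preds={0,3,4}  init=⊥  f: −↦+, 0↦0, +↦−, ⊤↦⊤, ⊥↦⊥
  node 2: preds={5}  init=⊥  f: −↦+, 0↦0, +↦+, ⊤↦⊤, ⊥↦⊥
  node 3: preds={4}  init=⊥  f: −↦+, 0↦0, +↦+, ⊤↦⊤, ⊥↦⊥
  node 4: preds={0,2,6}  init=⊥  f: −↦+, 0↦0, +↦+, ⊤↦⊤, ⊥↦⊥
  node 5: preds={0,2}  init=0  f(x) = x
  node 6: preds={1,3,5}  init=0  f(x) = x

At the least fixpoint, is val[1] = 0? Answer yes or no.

yes

Worklist (11 pops):
  #1 pop 0: in=⊥ → 0 (no change)
  #2 pop 1: in=0 → 0 (was ⊥); enqueue []
  #3 pop 2: in=0 → 0 (was ⊥); enqueue []
  #4 pop 3: in=⊥ → ⊥ (no change)
  #5 pop 4: in=0 → 0 (was ⊥); enqueue [1,3]
  #6 pop 5: in=0 → 0 (no change)
  #7 pop 6: in=0 → 0 (no change)
  #8 pop 1: in=0 → 0 (no change)
  #9 pop 3: in=0 → 0 (was ⊥); enqueue [1,6]
  #10 pop 1: in=0 → 0 (no change)
  #11 pop 6: in=0 → 0 (no change)

Fixpoint:
  val[0] = 0
  val[1] = 0
  val[2] = 0
  val[3] = 0
  val[4] = 0
  val[5] = 0
  val[6] = 0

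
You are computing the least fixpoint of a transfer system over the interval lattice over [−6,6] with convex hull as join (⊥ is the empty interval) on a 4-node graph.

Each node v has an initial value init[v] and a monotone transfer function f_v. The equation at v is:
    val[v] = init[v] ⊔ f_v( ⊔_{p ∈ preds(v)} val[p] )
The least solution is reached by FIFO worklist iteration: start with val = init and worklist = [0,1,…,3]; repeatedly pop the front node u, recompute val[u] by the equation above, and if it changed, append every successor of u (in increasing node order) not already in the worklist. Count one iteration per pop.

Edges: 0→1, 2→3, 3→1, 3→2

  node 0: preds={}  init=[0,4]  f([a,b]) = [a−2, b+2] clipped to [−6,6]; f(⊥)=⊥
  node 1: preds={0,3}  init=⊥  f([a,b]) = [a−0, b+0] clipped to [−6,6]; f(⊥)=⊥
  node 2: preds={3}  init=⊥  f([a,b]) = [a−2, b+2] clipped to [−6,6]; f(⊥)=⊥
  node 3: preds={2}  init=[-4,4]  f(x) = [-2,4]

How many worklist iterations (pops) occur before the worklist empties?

4

Worklist (4 pops):
  #1 pop 0: in=⊥ → [0,4] (no change)
  #2 pop 1: in=[-4,4] → [-4,4] (was ⊥); enqueue []
  #3 pop 2: in=[-4,4] → [-6,6] (was ⊥); enqueue []
  #4 pop 3: in=[-6,6] → [-4,4] (no change)

Fixpoint:
  val[0] = [0,4]
  val[1] = [-4,4]
  val[2] = [-6,6]
  val[3] = [-4,4]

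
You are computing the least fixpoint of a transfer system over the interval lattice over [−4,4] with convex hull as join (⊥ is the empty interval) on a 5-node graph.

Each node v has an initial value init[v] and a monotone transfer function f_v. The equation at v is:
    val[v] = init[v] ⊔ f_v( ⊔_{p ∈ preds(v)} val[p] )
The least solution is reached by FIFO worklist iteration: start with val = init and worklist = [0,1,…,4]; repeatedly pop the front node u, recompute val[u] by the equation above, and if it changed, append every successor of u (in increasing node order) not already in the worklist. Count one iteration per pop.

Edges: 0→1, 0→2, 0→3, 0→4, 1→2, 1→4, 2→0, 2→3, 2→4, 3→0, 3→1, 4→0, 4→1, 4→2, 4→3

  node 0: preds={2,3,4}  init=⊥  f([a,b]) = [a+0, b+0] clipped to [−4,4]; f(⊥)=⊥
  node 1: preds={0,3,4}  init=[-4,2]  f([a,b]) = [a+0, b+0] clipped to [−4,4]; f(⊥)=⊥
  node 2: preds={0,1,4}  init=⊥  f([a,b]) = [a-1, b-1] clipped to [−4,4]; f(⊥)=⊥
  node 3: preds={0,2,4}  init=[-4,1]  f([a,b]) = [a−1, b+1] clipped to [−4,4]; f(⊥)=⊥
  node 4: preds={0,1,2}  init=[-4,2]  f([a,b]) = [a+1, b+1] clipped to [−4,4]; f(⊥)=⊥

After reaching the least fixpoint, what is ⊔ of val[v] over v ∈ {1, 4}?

Worklist (16 pops):
  #1 pop 0: in=[-4,2] → [-4,2] (was ⊥); enqueue []
  #2 pop 1: in=[-4,2] → [-4,2] (no change)
  #3 pop 2: in=[-4,2] → [-4,1] (was ⊥); enqueue [0]
  #4 pop 3: in=[-4,2] → [-4,3] (was [-4,1]); enqueue [1]
  #5 pop 4: in=[-4,2] → [-4,3] (was [-4,2]); enqueue [2,3]
  #6 pop 0: in=[-4,3] → [-4,3] (was [-4,2]); enqueue [4]
  #7 pop 1: in=[-4,3] → [-4,3] (was [-4,2]); enqueue []
  #8 pop 2: in=[-4,3] → [-4,2] (was [-4,1]); enqueue [0]
  #9 pop 3: in=[-4,3] → [-4,4] (was [-4,3]); enqueue [1]
  #10 pop 4: in=[-4,3] → [-4,4] (was [-4,3]); enqueue [2,3]
  #11 pop 0: in=[-4,4] → [-4,4] (was [-4,3]); enqueue [4]
  #12 pop 1: in=[-4,4] → [-4,4] (was [-4,3]); enqueue []
  #13 pop 2: in=[-4,4] → [-4,3] (was [-4,2]); enqueue [0]
  #14 pop 3: in=[-4,4] → [-4,4] (no change)
  #15 pop 4: in=[-4,4] → [-4,4] (no change)
  #16 pop 0: in=[-4,4] → [-4,4] (no change)

Fixpoint:
  val[0] = [-4,4]
  val[1] = [-4,4]
  val[2] = [-4,3]
  val[3] = [-4,4]
  val[4] = [-4,4]

[-4,4]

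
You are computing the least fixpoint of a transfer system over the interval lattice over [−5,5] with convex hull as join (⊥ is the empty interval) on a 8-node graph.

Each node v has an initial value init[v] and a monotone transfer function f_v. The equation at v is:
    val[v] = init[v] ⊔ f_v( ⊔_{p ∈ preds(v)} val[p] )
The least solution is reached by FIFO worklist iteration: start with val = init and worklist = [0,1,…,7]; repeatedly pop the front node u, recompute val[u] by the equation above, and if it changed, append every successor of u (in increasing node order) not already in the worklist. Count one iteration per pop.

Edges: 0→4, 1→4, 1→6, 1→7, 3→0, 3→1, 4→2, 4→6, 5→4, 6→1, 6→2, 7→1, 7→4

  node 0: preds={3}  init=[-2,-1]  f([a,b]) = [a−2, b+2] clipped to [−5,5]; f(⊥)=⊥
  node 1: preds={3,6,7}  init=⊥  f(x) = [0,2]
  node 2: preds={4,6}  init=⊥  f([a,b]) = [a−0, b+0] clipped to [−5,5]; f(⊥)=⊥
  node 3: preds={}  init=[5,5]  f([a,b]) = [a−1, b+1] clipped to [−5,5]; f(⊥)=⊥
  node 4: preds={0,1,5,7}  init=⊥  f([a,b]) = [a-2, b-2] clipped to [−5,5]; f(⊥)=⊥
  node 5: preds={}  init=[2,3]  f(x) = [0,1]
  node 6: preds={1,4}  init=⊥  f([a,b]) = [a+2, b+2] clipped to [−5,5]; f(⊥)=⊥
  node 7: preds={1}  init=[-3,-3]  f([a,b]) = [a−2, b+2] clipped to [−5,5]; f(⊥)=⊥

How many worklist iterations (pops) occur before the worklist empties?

11

Worklist (11 pops):
  #1 pop 0: in=[5,5] → [-2,5] (was [-2,-1]); enqueue []
  #2 pop 1: in=[-3,5] → [0,2] (was ⊥); enqueue []
  #3 pop 2: in=⊥ → ⊥ (no change)
  #4 pop 3: in=⊥ → [5,5] (no change)
  #5 pop 4: in=[-3,5] → [-5,3] (was ⊥); enqueue [2]
  #6 pop 5: in=⊥ → [0,3] (was [2,3]); enqueue [4]
  #7 pop 6: in=[-5,3] → [-3,5] (was ⊥); enqueue [1]
  #8 pop 7: in=[0,2] → [-3,4] (was [-3,-3]); enqueue []
  #9 pop 2: in=[-5,5] → [-5,5] (was ⊥); enqueue []
  #10 pop 4: in=[-3,5] → [-5,3] (no change)
  #11 pop 1: in=[-3,5] → [0,2] (no change)

Fixpoint:
  val[0] = [-2,5]
  val[1] = [0,2]
  val[2] = [-5,5]
  val[3] = [5,5]
  val[4] = [-5,3]
  val[5] = [0,3]
  val[6] = [-3,5]
  val[7] = [-3,4]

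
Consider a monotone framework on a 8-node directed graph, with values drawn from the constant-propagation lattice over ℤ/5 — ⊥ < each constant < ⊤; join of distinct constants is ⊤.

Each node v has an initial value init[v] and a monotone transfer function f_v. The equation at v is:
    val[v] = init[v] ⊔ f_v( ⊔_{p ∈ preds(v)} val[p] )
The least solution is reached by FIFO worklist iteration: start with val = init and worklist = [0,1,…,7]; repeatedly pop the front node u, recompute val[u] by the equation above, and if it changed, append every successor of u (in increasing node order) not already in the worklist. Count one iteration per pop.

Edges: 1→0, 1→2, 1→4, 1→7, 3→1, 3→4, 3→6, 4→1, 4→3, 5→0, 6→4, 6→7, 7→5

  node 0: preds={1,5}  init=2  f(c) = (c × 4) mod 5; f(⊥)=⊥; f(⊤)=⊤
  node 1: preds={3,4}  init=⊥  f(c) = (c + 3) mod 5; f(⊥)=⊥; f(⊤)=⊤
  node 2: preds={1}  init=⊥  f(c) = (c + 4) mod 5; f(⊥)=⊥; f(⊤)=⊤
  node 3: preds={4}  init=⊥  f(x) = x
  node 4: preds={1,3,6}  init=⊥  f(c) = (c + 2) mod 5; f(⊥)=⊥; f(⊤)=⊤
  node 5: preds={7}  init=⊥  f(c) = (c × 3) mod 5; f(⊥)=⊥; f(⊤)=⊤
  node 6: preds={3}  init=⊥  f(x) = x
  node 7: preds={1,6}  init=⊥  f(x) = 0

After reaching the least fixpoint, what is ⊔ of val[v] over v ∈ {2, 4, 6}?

⊥

Trace (10 dequeues):
  [1] u=0 | in ⊥ | out 2 | ==
  [2] u=1 | in ⊥ | out ⊥ | ==
  [3] u=2 | in ⊥ | out ⊥ | ==
  [4] u=3 | in ⊥ | out ⊥ | ==
  [5] u=4 | in ⊥ | out ⊥ | ==
  [6] u=5 | in ⊥ | out ⊥ | ==
  [7] u=6 | in ⊥ | out ⊥ | ==
  [8] u=7 | in ⊥ | out 0 | prev ⊥ | push {5}
  [9] u=5 | in 0 | out 0 | prev ⊥ | push {0}
  [10] u=0 | in 0 | out ⊤ | prev 2 | push {}

Converged values:
  [0] ⊤
  [1] ⊥
  [2] ⊥
  [3] ⊥
  [4] ⊥
  [5] 0
  [6] ⊥
  [7] 0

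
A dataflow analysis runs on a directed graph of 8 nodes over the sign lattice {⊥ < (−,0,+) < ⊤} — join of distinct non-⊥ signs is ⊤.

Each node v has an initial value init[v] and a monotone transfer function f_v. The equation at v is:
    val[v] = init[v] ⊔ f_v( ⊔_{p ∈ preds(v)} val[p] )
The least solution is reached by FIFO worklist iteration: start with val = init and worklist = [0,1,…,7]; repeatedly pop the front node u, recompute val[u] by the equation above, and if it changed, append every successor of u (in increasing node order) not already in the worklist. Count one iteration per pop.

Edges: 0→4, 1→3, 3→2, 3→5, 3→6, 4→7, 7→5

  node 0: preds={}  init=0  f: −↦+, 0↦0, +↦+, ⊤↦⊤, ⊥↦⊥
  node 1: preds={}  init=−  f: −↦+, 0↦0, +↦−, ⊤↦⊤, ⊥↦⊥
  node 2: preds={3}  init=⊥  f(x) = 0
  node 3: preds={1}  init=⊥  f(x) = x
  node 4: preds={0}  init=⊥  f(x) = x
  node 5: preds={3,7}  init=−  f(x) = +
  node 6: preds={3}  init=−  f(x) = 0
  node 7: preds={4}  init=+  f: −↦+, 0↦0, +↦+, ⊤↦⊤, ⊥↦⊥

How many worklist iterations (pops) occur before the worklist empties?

10

Worklist (10 pops):
  #1 pop 0: in=⊥ → 0 (no change)
  #2 pop 1: in=⊥ → − (no change)
  #3 pop 2: in=⊥ → 0 (was ⊥); enqueue []
  #4 pop 3: in=− → − (was ⊥); enqueue [2]
  #5 pop 4: in=0 → 0 (was ⊥); enqueue []
  #6 pop 5: in=⊤ → ⊤ (was −); enqueue []
  #7 pop 6: in=− → ⊤ (was −); enqueue []
  #8 pop 7: in=0 → ⊤ (was +); enqueue [5]
  #9 pop 2: in=− → 0 (no change)
  #10 pop 5: in=⊤ → ⊤ (no change)

Fixpoint:
  val[0] = 0
  val[1] = −
  val[2] = 0
  val[3] = −
  val[4] = 0
  val[5] = ⊤
  val[6] = ⊤
  val[7] = ⊤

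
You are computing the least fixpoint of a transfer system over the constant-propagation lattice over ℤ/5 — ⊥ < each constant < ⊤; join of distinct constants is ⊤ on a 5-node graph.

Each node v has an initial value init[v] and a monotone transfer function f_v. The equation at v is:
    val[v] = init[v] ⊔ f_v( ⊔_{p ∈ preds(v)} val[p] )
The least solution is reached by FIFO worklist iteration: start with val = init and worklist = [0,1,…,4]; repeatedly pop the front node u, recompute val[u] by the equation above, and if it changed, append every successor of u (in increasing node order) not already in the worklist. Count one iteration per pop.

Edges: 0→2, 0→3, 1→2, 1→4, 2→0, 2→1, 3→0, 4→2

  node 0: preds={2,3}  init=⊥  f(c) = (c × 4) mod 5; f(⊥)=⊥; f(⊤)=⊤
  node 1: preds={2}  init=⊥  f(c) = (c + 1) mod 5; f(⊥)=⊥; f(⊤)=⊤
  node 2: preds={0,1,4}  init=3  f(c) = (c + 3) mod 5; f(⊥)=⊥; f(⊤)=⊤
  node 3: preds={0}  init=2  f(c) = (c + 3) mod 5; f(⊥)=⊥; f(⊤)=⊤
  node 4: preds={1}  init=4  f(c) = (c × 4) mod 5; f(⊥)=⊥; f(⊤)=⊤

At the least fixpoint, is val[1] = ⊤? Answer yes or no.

yes

Trace (9 dequeues):
  [1] u=0 | in ⊤ | out ⊤ | prev ⊥ | push {}
  [2] u=1 | in 3 | out 4 | prev ⊥ | push {}
  [3] u=2 | in ⊤ | out ⊤ | prev 3 | push {0,1}
  [4] u=3 | in ⊤ | out ⊤ | prev 2 | push {}
  [5] u=4 | in 4 | out ⊤ | prev 4 | push {2}
  [6] u=0 | in ⊤ | out ⊤ | ==
  [7] u=1 | in ⊤ | out ⊤ | prev 4 | push {4}
  [8] u=2 | in ⊤ | out ⊤ | ==
  [9] u=4 | in ⊤ | out ⊤ | ==

Converged values:
  [0] ⊤
  [1] ⊤
  [2] ⊤
  [3] ⊤
  [4] ⊤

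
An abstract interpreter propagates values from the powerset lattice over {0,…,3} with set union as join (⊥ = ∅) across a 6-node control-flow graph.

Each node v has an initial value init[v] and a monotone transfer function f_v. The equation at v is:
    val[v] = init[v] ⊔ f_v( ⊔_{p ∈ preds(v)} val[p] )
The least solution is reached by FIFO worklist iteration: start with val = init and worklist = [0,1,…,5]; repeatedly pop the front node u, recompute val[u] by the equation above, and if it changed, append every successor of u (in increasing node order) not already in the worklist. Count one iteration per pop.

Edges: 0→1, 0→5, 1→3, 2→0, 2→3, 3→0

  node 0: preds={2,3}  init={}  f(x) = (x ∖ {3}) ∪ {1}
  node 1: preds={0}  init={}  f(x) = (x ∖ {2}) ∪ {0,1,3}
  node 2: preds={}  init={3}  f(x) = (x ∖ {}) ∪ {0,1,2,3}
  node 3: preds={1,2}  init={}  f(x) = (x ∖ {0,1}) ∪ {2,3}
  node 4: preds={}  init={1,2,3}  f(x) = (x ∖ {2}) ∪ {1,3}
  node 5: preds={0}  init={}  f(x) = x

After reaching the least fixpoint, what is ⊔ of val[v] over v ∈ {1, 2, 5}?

{0,1,2,3}

Trace (9 dequeues):
  [1] u=0 | in {3} | out {1} | prev {} | push {}
  [2] u=1 | in {1} | out {0,1,3} | prev {} | push {}
  [3] u=2 | in {} | out {0,1,2,3} | prev {3} | push {0}
  [4] u=3 | in {0,1,2,3} | out {2,3} | prev {} | push {}
  [5] u=4 | in {} | out {1,2,3} | ==
  [6] u=5 | in {1} | out {1} | prev {} | push {}
  [7] u=0 | in {0,1,2,3} | out {0,1,2} | prev {1} | push {1,5}
  [8] u=1 | in {0,1,2} | out {0,1,3} | ==
  [9] u=5 | in {0,1,2} | out {0,1,2} | prev {1} | push {}

Converged values:
  [0] {0,1,2}
  [1] {0,1,3}
  [2] {0,1,2,3}
  [3] {2,3}
  [4] {1,2,3}
  [5] {0,1,2}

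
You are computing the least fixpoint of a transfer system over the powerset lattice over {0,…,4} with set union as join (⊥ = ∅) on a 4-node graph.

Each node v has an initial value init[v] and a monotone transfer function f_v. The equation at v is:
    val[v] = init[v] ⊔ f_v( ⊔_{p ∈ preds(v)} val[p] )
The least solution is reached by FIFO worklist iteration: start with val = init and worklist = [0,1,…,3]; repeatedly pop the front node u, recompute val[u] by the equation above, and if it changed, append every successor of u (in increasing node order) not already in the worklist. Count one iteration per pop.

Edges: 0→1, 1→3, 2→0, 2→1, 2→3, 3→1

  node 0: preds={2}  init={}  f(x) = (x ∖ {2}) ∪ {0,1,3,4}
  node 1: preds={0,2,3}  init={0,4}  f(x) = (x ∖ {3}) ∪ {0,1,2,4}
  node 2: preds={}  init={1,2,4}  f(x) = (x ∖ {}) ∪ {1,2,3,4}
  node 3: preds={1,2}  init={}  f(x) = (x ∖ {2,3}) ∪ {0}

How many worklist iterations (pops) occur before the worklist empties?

6

Iteration log — 6 steps:
  step 1. node 0  ⊔preds={1,2,4}  new={0,1,3,4}  old={}  +wl: 
  step 2. node 1  ⊔preds={0,1,2,3,4}  new={0,1,2,4}  old={0,4}  +wl: 
  step 3. node 2  ⊔preds={}  new={1,2,3,4}  old={1,2,4}  +wl: 0,1
  step 4. node 3  ⊔preds={0,1,2,3,4}  new={0,1,4}  old={}  +wl: 
  step 5. node 0  ⊔preds={1,2,3,4}  new={0,1,3,4}  stable
  step 6. node 1  ⊔preds={0,1,2,3,4}  new={0,1,2,4}  stable

Least fixpoint reached:
  node 0: {0,1,3,4}
  node 1: {0,1,2,4}
  node 2: {1,2,3,4}
  node 3: {0,1,4}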